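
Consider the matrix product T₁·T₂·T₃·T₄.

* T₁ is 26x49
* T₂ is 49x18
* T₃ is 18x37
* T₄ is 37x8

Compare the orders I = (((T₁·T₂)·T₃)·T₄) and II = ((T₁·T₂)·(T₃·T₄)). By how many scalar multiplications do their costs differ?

Order I = (((T₁·T₂)·T₃)·T₄): (T₁·T₂): 26×49 by 49×18 → 26×18, cost 26·49·18 = 22932; ((T₁·T₂)·T₃): 26×18 by 18×37 → 26×37, cost 26·18·37 = 17316; cumulative 40248; (((T₁·T₂)·T₃)·T₄): 26×37 by 37×8 → 26×8, cost 26·37·8 = 7696; cumulative 47944. Total 47944.
Order II = ((T₁·T₂)·(T₃·T₄)): (T₁·T₂): 26×49 by 49×18 → 26×18, cost 26·49·18 = 22932; (T₃·T₄): 18×37 by 37×8 → 18×8, cost 18·37·8 = 5328; ((T₁·T₂)·(T₃·T₄)): 26×18 by 18×8 → 26×8, cost 26·18·8 = 3744; cumulative 32004. Total 32004.
Difference: |47944 − 32004| = 15940.

15940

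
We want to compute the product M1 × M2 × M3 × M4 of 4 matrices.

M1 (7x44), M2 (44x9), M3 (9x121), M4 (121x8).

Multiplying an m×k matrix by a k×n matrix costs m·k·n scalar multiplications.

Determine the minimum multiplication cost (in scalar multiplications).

Adjacent pairs: M1M2 = 7·44·9 = 2772; M2M3 = 44·9·121 = 47916; M3M4 = 9·121·8 = 8712.
Length 3: M1..M3: k=1: 0+47916+7·44·121=85184; k=2: 2772+0+7·9·121=10395 → min 10395 | M2..M4: k=2: 0+8712+44·9·8=11880; k=3: 47916+0+44·121·8=90508 → min 11880.
Length 4: M1..M4: k=1: 0+11880+7·44·8=14344; k=2: 2772+8712+7·9·8=11988; k=3: 10395+0+7·121·8=17171 → min 11988.
Optimal order: ((M1 × M2) × (M3 × M4)) with cost 11988.

11988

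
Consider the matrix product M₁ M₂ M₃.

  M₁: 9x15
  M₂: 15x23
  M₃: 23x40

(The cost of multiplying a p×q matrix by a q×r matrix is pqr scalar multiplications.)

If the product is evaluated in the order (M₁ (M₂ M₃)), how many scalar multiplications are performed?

(M₂ M₃): 15×23 by 23×40 → 15×40, cost 15·23·40 = 13800
(M₁ (M₂ M₃)): 9×15 by 15×40 → 9×40, cost 9·15·40 = 5400; cumulative 19200
Total: 19200 scalar multiplications.

19200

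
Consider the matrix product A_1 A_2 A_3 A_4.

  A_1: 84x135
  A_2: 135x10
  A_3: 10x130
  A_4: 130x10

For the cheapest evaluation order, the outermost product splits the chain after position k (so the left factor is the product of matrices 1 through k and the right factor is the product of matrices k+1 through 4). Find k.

Adjacent pairs: A_1A_2 = 84·135·10 = 113400; A_2A_3 = 135·10·130 = 175500; A_3A_4 = 10·130·10 = 13000.
Length 3: A_1..A_3: k=1: 0+175500+84·135·130=1649700; k=2: 113400+0+84·10·130=222600 → min 222600 | A_2..A_4: k=2: 0+13000+135·10·10=26500; k=3: 175500+0+135·130·10=351000 → min 26500.
Top-level splits: k=1: (A_1..A_1)·(A_2..A_4) → 0+26500+84·135·10 = 139900; k=2: (A_1..A_2)·(A_3..A_4) → 113400+13000+84·10·10 = 134800; k=3: (A_1..A_3)·(A_4..A_4) → 222600+0+84·130·10 = 331800.
Best split is after A_2, i.e. k = 2.

2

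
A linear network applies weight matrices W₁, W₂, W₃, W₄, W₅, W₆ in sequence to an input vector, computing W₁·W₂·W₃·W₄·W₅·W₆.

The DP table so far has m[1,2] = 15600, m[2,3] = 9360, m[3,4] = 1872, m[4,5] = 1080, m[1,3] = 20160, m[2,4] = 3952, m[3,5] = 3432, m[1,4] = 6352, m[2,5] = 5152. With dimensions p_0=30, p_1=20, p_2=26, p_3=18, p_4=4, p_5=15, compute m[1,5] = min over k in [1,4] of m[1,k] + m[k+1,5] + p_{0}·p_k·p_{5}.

8152

m[1,5] = min over k∈[1,4] of m[1,k]+m[k+1,5]+p_{0}·p_k·p_{5}.
k=1: 0 + 5152 + 30·20·15 = 14152; k=2: 15600 + 3432 + 30·26·15 = 30732; k=3: 20160 + 1080 + 30·18·15 = 29340; k=4: 6352 + 0 + 30·4·15 = 8152.
Minimum: 8152 at k=4.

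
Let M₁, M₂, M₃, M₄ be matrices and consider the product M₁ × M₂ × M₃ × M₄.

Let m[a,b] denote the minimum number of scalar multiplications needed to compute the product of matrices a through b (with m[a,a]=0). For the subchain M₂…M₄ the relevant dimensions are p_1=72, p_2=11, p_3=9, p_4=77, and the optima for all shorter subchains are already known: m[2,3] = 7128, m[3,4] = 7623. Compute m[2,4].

m[2,4] = min over k∈[2,3] of m[2,k]+m[k+1,4]+p_{1}·p_k·p_{4}.
k=2: 0 + 7623 + 72·11·77 = 68607; k=3: 7128 + 0 + 72·9·77 = 57024.
Minimum: 57024 at k=3.

57024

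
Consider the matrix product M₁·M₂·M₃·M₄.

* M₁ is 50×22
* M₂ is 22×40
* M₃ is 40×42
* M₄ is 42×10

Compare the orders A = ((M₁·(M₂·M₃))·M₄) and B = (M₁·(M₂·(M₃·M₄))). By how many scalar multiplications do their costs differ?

Order A = ((M₁·(M₂·M₃))·M₄): (M₂·M₃): 22×40 by 40×42 → 22×42, cost 22·40·42 = 36960; (M₁·(M₂·M₃)): 50×22 by 22×42 → 50×42, cost 50·22·42 = 46200; cumulative 83160; ((M₁·(M₂·M₃))·M₄): 50×42 by 42×10 → 50×10, cost 50·42·10 = 21000; cumulative 104160. Total 104160.
Order B = (M₁·(M₂·(M₃·M₄))): (M₃·M₄): 40×42 by 42×10 → 40×10, cost 40·42·10 = 16800; (M₂·(M₃·M₄)): 22×40 by 40×10 → 22×10, cost 22·40·10 = 8800; cumulative 25600; (M₁·(M₂·(M₃·M₄))): 50×22 by 22×10 → 50×10, cost 50·22·10 = 11000; cumulative 36600. Total 36600.
Difference: |104160 − 36600| = 67560.

67560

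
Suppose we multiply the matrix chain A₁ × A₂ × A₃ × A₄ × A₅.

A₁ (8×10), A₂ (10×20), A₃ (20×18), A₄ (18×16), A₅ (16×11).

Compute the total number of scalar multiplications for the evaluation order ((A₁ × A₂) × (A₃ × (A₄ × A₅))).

10488

(A₁ × A₂): 8×10 by 10×20 → 8×20, cost 8·10·20 = 1600
(A₄ × A₅): 18×16 by 16×11 → 18×11, cost 18·16·11 = 3168
(A₃ × (A₄ × A₅)): 20×18 by 18×11 → 20×11, cost 20·18·11 = 3960; cumulative 7128
((A₁ × A₂) × (A₃ × (A₄ × A₅))): 8×20 by 20×11 → 8×11, cost 8·20·11 = 1760; cumulative 10488
Total: 10488 scalar multiplications.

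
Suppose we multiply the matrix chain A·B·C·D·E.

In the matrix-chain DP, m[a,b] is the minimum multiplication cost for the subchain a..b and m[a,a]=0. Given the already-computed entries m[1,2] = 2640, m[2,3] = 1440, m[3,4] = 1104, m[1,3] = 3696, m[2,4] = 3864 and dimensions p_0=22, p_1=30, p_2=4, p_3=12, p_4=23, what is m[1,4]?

m[1,4] = min over k∈[1,3] of m[1,k]+m[k+1,4]+p_{0}·p_k·p_{4}.
k=1: 0 + 3864 + 22·30·23 = 19044; k=2: 2640 + 1104 + 22·4·23 = 5768; k=3: 3696 + 0 + 22·12·23 = 9768.
Minimum: 5768 at k=2.

5768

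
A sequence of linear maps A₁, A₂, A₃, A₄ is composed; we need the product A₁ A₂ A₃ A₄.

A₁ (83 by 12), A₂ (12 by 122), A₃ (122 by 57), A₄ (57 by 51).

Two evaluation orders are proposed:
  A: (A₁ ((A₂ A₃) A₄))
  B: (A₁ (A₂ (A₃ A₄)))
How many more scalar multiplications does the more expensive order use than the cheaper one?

310986

Order A = (A₁ ((A₂ A₃) A₄)): (A₂ A₃): 12×122 by 122×57 → 12×57, cost 12·122·57 = 83448; ((A₂ A₃) A₄): 12×57 by 57×51 → 12×51, cost 12·57·51 = 34884; cumulative 118332; (A₁ ((A₂ A₃) A₄)): 83×12 by 12×51 → 83×51, cost 83·12·51 = 50796; cumulative 169128. Total 169128.
Order B = (A₁ (A₂ (A₃ A₄))): (A₃ A₄): 122×57 by 57×51 → 122×51, cost 122·57·51 = 354654; (A₂ (A₃ A₄)): 12×122 by 122×51 → 12×51, cost 12·122·51 = 74664; cumulative 429318; (A₁ (A₂ (A₃ A₄))): 83×12 by 12×51 → 83×51, cost 83·12·51 = 50796; cumulative 480114. Total 480114.
Difference: |169128 − 480114| = 310986.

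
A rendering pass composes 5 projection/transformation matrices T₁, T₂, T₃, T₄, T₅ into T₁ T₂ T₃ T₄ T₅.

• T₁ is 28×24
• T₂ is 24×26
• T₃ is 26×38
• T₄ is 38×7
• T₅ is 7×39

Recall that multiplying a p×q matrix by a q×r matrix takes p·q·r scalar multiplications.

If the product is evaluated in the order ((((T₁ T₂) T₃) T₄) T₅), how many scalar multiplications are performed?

60228

(T₁ T₂): 28×24 by 24×26 → 28×26, cost 28·24·26 = 17472
((T₁ T₂) T₃): 28×26 by 26×38 → 28×38, cost 28·26·38 = 27664; cumulative 45136
(((T₁ T₂) T₃) T₄): 28×38 by 38×7 → 28×7, cost 28·38·7 = 7448; cumulative 52584
((((T₁ T₂) T₃) T₄) T₅): 28×7 by 7×39 → 28×39, cost 28·7·39 = 7644; cumulative 60228
Total: 60228 scalar multiplications.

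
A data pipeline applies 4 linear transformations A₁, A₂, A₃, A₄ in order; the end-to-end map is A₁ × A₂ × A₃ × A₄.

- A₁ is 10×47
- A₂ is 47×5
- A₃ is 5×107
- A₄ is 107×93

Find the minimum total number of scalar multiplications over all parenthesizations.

Adjacent pairs: A₁A₂ = 10·47·5 = 2350; A₂A₃ = 47·5·107 = 25145; A₃A₄ = 5·107·93 = 49755.
Length 3: A₁..A₃: k=1: 0+25145+10·47·107=75435; k=2: 2350+0+10·5·107=7700 → min 7700 | A₂..A₄: k=2: 0+49755+47·5·93=71610; k=3: 25145+0+47·107·93=492842 → min 71610.
Length 4: A₁..A₄: k=1: 0+71610+10·47·93=115320; k=2: 2350+49755+10·5·93=56755; k=3: 7700+0+10·107·93=107210 → min 56755.
Optimal order: ((A₁ × A₂) × (A₃ × A₄)) with cost 56755.

56755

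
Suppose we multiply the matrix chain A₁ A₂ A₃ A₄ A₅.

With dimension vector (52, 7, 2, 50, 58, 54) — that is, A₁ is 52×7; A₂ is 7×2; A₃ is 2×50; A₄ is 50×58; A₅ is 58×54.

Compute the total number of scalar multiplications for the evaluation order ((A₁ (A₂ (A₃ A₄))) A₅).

(A₃ A₄): 2×50 by 50×58 → 2×58, cost 2·50·58 = 5800
(A₂ (A₃ A₄)): 7×2 by 2×58 → 7×58, cost 7·2·58 = 812; cumulative 6612
(A₁ (A₂ (A₃ A₄))): 52×7 by 7×58 → 52×58, cost 52·7·58 = 21112; cumulative 27724
((A₁ (A₂ (A₃ A₄))) A₅): 52×58 by 58×54 → 52×54, cost 52·58·54 = 162864; cumulative 190588
Total: 190588 scalar multiplications.

190588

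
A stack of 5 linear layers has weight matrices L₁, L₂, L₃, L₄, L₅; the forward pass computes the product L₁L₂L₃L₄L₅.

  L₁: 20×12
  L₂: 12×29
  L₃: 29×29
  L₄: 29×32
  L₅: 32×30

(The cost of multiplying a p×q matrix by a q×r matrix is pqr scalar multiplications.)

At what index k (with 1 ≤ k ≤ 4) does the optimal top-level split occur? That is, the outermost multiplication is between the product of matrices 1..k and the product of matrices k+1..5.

Adjacent pairs: L₁L₂ = 20·12·29 = 6960; L₂L₃ = 12·29·29 = 10092; L₃L₄ = 29·29·32 = 26912; L₄L₅ = 29·32·30 = 27840.
Length 3: L₁..L₃: k=1: 0+10092+20·12·29=17052; k=2: 6960+0+20·29·29=23780 → min 17052 | L₂..L₄: k=2: 0+26912+12·29·32=38048; k=3: 10092+0+12·29·32=21228 → min 21228 | L₃..L₅: k=3: 0+27840+29·29·30=53070; k=4: 26912+0+29·32·30=54752 → min 53070.
Length 4: L₁..L₄: k=1: 0+21228+20·12·32=28908; k=2: 6960+26912+20·29·32=52432; k=3: 17052+0+20·29·32=35612 → min 28908 | L₂..L₅: k=2: 0+53070+12·29·30=63510; k=3: 10092+27840+12·29·30=48372; k=4: 21228+0+12·32·30=32748 → min 32748.
Top-level splits: k=1: (L₁..L₁)·(L₂..L₅) → 0+32748+20·12·30 = 39948; k=2: (L₁..L₂)·(L₃..L₅) → 6960+53070+20·29·30 = 77430; k=3: (L₁..L₃)·(L₄..L₅) → 17052+27840+20·29·30 = 62292; k=4: (L₁..L₄)·(L₅..L₅) → 28908+0+20·32·30 = 48108.
Best split is after L₁, i.e. k = 1.

1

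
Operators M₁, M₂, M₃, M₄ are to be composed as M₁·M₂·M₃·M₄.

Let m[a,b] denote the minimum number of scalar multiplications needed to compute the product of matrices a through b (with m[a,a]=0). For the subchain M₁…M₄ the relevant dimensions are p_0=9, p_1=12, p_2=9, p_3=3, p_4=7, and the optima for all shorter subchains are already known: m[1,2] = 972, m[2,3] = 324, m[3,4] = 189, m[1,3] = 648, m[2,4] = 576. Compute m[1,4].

m[1,4] = min over k∈[1,3] of m[1,k]+m[k+1,4]+p_{0}·p_k·p_{4}.
k=1: 0 + 576 + 9·12·7 = 1332; k=2: 972 + 189 + 9·9·7 = 1728; k=3: 648 + 0 + 9·3·7 = 837.
Minimum: 837 at k=3.

837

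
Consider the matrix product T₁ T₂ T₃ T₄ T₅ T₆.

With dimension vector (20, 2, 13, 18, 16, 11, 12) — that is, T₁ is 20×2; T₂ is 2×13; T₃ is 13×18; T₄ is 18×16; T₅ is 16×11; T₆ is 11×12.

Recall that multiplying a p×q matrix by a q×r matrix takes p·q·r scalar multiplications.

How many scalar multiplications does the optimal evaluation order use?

2140

Adjacent pairs: T₁T₂ = 20·2·13 = 520; T₂T₃ = 2·13·18 = 468; T₃T₄ = 13·18·16 = 3744; T₄T₅ = 18·16·11 = 3168; T₅T₆ = 16·11·12 = 2112.
Length 3: T₁..T₃: k=1: 0+468+20·2·18=1188; k=2: 520+0+20·13·18=5200 → min 1188 | T₂..T₄: k=2: 0+3744+2·13·16=4160; k=3: 468+0+2·18·16=1044 → min 1044 | T₃..T₅: k=3: 0+3168+13·18·11=5742; k=4: 3744+0+13·16·11=6032 → min 5742 | T₄..T₆: k=4: 0+2112+18·16·12=5568; k=5: 3168+0+18·11·12=5544 → min 5544.
Length 4: T₁..T₄: k=1: 0+1044+20·2·16=1684; k=2: 520+3744+20·13·16=8424; k=3: 1188+0+20·18·16=6948 → min 1684 | T₂..T₅: k=2: 0+5742+2·13·11=6028; k=3: 468+3168+2·18·11=4032; k=4: 1044+0+2·16·11=1396 → min 1396 | T₃..T₆: k=3: 0+5544+13·18·12=8352; k=4: 3744+2112+13·16·12=8352; k=5: 5742+0+13·11·12=7458 → min 7458.
Length 5: T₁..T₅: k=1: 0+1396+20·2·11=1836; k=2: 520+5742+20·13·11=9122; k=3: 1188+3168+20·18·11=8316; k=4: 1684+0+20·16·11=5204 → min 1836 | T₂..T₆: k=2: 0+7458+2·13·12=7770; k=3: 468+5544+2·18·12=6444; k=4: 1044+2112+2·16·12=3540; k=5: 1396+0+2·11·12=1660 → min 1660.
Length 6: T₁..T₆: k=1: 0+1660+20·2·12=2140; k=2: 520+7458+20·13·12=11098; k=3: 1188+5544+20·18·12=11052; k=4: 1684+2112+20·16·12=7636; k=5: 1836+0+20·11·12=4476 → min 2140.
Optimal order: (T₁ ((((T₂ T₃) T₄) T₅) T₆)) with cost 2140.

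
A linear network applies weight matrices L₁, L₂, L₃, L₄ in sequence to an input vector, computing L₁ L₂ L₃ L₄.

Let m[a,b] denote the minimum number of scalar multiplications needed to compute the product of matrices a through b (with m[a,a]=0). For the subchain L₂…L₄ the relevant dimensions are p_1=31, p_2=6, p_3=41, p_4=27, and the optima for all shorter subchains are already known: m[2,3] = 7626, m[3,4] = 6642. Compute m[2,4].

m[2,4] = min over k∈[2,3] of m[2,k]+m[k+1,4]+p_{1}·p_k·p_{4}.
k=2: 0 + 6642 + 31·6·27 = 11664; k=3: 7626 + 0 + 31·41·27 = 41943.
Minimum: 11664 at k=2.

11664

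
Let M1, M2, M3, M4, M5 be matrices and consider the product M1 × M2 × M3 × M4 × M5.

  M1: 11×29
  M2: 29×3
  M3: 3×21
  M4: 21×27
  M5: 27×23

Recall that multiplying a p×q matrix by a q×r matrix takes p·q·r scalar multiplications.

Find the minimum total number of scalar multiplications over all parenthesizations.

5280

Adjacent pairs: M1M2 = 11·29·3 = 957; M2M3 = 29·3·21 = 1827; M3M4 = 3·21·27 = 1701; M4M5 = 21·27·23 = 13041.
Length 3: M1..M3: k=1: 0+1827+11·29·21=8526; k=2: 957+0+11·3·21=1650 → min 1650 | M2..M4: k=2: 0+1701+29·3·27=4050; k=3: 1827+0+29·21·27=18270 → min 4050 | M3..M5: k=3: 0+13041+3·21·23=14490; k=4: 1701+0+3·27·23=3564 → min 3564.
Length 4: M1..M4: k=1: 0+4050+11·29·27=12663; k=2: 957+1701+11·3·27=3549; k=3: 1650+0+11·21·27=7887 → min 3549 | M2..M5: k=2: 0+3564+29·3·23=5565; k=3: 1827+13041+29·21·23=28875; k=4: 4050+0+29·27·23=22059 → min 5565.
Length 5: M1..M5: k=1: 0+5565+11·29·23=12902; k=2: 957+3564+11·3·23=5280; k=3: 1650+13041+11·21·23=20004; k=4: 3549+0+11·27·23=10380 → min 5280.
Optimal order: ((M1 × M2) × ((M3 × M4) × M5)) with cost 5280.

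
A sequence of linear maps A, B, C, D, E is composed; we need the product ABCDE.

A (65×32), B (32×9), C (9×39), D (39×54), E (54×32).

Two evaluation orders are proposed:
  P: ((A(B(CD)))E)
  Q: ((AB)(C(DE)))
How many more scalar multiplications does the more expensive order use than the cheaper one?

Order P = ((A(B(CD)))E): (CD): 9×39 by 39×54 → 9×54, cost 9·39·54 = 18954; (B(CD)): 32×9 by 9×54 → 32×54, cost 32·9·54 = 15552; cumulative 34506; (A(B(CD))): 65×32 by 32×54 → 65×54, cost 65·32·54 = 112320; cumulative 146826; ((A(B(CD)))E): 65×54 by 54×32 → 65×32, cost 65·54·32 = 112320; cumulative 259146. Total 259146.
Order Q = ((AB)(C(DE))): (AB): 65×32 by 32×9 → 65×9, cost 65·32·9 = 18720; (DE): 39×54 by 54×32 → 39×32, cost 39·54·32 = 67392; (C(DE)): 9×39 by 39×32 → 9×32, cost 9·39·32 = 11232; cumulative 78624; ((AB)(C(DE))): 65×9 by 9×32 → 65×32, cost 65·9·32 = 18720; cumulative 116064. Total 116064.
Difference: |259146 − 116064| = 143082.

143082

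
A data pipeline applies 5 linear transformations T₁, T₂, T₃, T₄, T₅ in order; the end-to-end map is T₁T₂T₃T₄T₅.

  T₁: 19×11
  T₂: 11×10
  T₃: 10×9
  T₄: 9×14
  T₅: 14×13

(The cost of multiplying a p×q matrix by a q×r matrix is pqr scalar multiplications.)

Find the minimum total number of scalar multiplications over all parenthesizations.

6632

Adjacent pairs: T₁T₂ = 19·11·10 = 2090; T₂T₃ = 11·10·9 = 990; T₃T₄ = 10·9·14 = 1260; T₄T₅ = 9·14·13 = 1638.
Length 3: T₁..T₃: k=1: 0+990+19·11·9=2871; k=2: 2090+0+19·10·9=3800 → min 2871 | T₂..T₄: k=2: 0+1260+11·10·14=2800; k=3: 990+0+11·9·14=2376 → min 2376 | T₃..T₅: k=3: 0+1638+10·9·13=2808; k=4: 1260+0+10·14·13=3080 → min 2808.
Length 4: T₁..T₄: k=1: 0+2376+19·11·14=5302; k=2: 2090+1260+19·10·14=6010; k=3: 2871+0+19·9·14=5265 → min 5265 | T₂..T₅: k=2: 0+2808+11·10·13=4238; k=3: 990+1638+11·9·13=3915; k=4: 2376+0+11·14·13=4378 → min 3915.
Length 5: T₁..T₅: k=1: 0+3915+19·11·13=6632; k=2: 2090+2808+19·10·13=7368; k=3: 2871+1638+19·9·13=6732; k=4: 5265+0+19·14·13=8723 → min 6632.
Optimal order: (T₁((T₂T₃)(T₄T₅))) with cost 6632.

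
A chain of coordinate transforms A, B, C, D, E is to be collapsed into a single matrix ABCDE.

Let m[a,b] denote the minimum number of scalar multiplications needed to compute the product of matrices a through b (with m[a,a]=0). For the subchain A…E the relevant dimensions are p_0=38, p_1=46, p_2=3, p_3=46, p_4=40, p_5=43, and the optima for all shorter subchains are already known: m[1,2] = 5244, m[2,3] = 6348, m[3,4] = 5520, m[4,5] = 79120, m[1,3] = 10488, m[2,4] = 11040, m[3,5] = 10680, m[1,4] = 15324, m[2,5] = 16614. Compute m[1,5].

m[1,5] = min over k∈[1,4] of m[1,k]+m[k+1,5]+p_{0}·p_k·p_{5}.
k=1: 0 + 16614 + 38·46·43 = 91778; k=2: 5244 + 10680 + 38·3·43 = 20826; k=3: 10488 + 79120 + 38·46·43 = 164772; k=4: 15324 + 0 + 38·40·43 = 80684.
Minimum: 20826 at k=2.

20826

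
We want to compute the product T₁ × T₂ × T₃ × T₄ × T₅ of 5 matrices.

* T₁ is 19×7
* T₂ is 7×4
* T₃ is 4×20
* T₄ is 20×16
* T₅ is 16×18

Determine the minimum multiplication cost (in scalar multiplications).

4332

Adjacent pairs: T₁T₂ = 19·7·4 = 532; T₂T₃ = 7·4·20 = 560; T₃T₄ = 4·20·16 = 1280; T₄T₅ = 20·16·18 = 5760.
Length 3: T₁..T₃: k=1: 0+560+19·7·20=3220; k=2: 532+0+19·4·20=2052 → min 2052 | T₂..T₄: k=2: 0+1280+7·4·16=1728; k=3: 560+0+7·20·16=2800 → min 1728 | T₃..T₅: k=3: 0+5760+4·20·18=7200; k=4: 1280+0+4·16·18=2432 → min 2432.
Length 4: T₁..T₄: k=1: 0+1728+19·7·16=3856; k=2: 532+1280+19·4·16=3028; k=3: 2052+0+19·20·16=8132 → min 3028 | T₂..T₅: k=2: 0+2432+7·4·18=2936; k=3: 560+5760+7·20·18=8840; k=4: 1728+0+7·16·18=3744 → min 2936.
Length 5: T₁..T₅: k=1: 0+2936+19·7·18=5330; k=2: 532+2432+19·4·18=4332; k=3: 2052+5760+19·20·18=14652; k=4: 3028+0+19·16·18=8500 → min 4332.
Optimal order: ((T₁ × T₂) × ((T₃ × T₄) × T₅)) with cost 4332.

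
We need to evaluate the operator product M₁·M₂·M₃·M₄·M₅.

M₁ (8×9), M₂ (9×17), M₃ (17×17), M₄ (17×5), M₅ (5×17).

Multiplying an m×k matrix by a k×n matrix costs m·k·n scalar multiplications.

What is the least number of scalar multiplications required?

Adjacent pairs: M₁M₂ = 8·9·17 = 1224; M₂M₃ = 9·17·17 = 2601; M₃M₄ = 17·17·5 = 1445; M₄M₅ = 17·5·17 = 1445.
Length 3: M₁..M₃: k=1: 0+2601+8·9·17=3825; k=2: 1224+0+8·17·17=3536 → min 3536 | M₂..M₄: k=2: 0+1445+9·17·5=2210; k=3: 2601+0+9·17·5=3366 → min 2210 | M₃..M₅: k=3: 0+1445+17·17·17=6358; k=4: 1445+0+17·5·17=2890 → min 2890.
Length 4: M₁..M₄: k=1: 0+2210+8·9·5=2570; k=2: 1224+1445+8·17·5=3349; k=3: 3536+0+8·17·5=4216 → min 2570 | M₂..M₅: k=2: 0+2890+9·17·17=5491; k=3: 2601+1445+9·17·17=6647; k=4: 2210+0+9·5·17=2975 → min 2975.
Length 5: M₁..M₅: k=1: 0+2975+8·9·17=4199; k=2: 1224+2890+8·17·17=6426; k=3: 3536+1445+8·17·17=7293; k=4: 2570+0+8·5·17=3250 → min 3250.
Optimal order: ((M₁·(M₂·(M₃·M₄)))·M₅) with cost 3250.

3250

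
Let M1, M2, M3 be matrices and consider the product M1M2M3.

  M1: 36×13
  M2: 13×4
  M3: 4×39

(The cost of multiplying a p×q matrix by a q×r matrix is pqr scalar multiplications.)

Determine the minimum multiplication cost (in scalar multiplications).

7488

Order (M1(M2M3)): (M2M3): 13×4 by 4×39 → 13×39, cost 13·4·39 = 2028; (M1(M2M3)): 36×13 by 13×39 → 36×39, cost 36·13·39 = 18252; cumulative 20280. Total 20280.
Order ((M1M2)M3): (M1M2): 36×13 by 13×4 → 36×4, cost 36·13·4 = 1872; ((M1M2)M3): 36×4 by 4×39 → 36×39, cost 36·4·39 = 5616; cumulative 7488. Total 7488.
Minimum: 7488.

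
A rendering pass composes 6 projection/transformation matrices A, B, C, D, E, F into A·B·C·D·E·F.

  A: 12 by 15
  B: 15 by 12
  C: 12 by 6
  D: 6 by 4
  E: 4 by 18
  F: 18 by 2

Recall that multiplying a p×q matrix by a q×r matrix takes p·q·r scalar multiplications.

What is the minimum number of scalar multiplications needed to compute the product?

1056

Adjacent pairs: AB = 12·15·12 = 2160; BC = 15·12·6 = 1080; CD = 12·6·4 = 288; DE = 6·4·18 = 432; EF = 4·18·2 = 144.
Length 3: A..C: k=1: 0+1080+12·15·6=2160; k=2: 2160+0+12·12·6=3024 → min 2160 | B..D: k=2: 0+288+15·12·4=1008; k=3: 1080+0+15·6·4=1440 → min 1008 | C..E: k=3: 0+432+12·6·18=1728; k=4: 288+0+12·4·18=1152 → min 1152 | D..F: k=4: 0+144+6·4·2=192; k=5: 432+0+6·18·2=648 → min 192.
Length 4: A..D: k=1: 0+1008+12·15·4=1728; k=2: 2160+288+12·12·4=3024; k=3: 2160+0+12·6·4=2448 → min 1728 | B..E: k=2: 0+1152+15·12·18=4392; k=3: 1080+432+15·6·18=3132; k=4: 1008+0+15·4·18=2088 → min 2088 | C..F: k=3: 0+192+12·6·2=336; k=4: 288+144+12·4·2=528; k=5: 1152+0+12·18·2=1584 → min 336.
Length 5: A..E: k=1: 0+2088+12·15·18=5328; k=2: 2160+1152+12·12·18=5904; k=3: 2160+432+12·6·18=3888; k=4: 1728+0+12·4·18=2592 → min 2592 | B..F: k=2: 0+336+15·12·2=696; k=3: 1080+192+15·6·2=1452; k=4: 1008+144+15·4·2=1272; k=5: 2088+0+15·18·2=2628 → min 696.
Length 6: A..F: k=1: 0+696+12·15·2=1056; k=2: 2160+336+12·12·2=2784; k=3: 2160+192+12·6·2=2496; k=4: 1728+144+12·4·2=1968; k=5: 2592+0+12·18·2=3024 → min 1056.
Optimal order: (A·(B·(C·(D·(E·F))))) with cost 1056.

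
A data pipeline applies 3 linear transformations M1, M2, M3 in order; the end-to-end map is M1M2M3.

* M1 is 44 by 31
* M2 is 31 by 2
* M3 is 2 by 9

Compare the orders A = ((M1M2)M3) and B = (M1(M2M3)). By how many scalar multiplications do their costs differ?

Order A = ((M1M2)M3): (M1M2): 44×31 by 31×2 → 44×2, cost 44·31·2 = 2728; ((M1M2)M3): 44×2 by 2×9 → 44×9, cost 44·2·9 = 792; cumulative 3520. Total 3520.
Order B = (M1(M2M3)): (M2M3): 31×2 by 2×9 → 31×9, cost 31·2·9 = 558; (M1(M2M3)): 44×31 by 31×9 → 44×9, cost 44·31·9 = 12276; cumulative 12834. Total 12834.
Difference: |3520 − 12834| = 9314.

9314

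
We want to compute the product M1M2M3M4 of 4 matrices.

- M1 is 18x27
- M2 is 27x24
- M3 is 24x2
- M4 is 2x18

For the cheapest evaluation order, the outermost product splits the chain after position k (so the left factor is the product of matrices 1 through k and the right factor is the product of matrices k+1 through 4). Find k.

Adjacent pairs: M1M2 = 18·27·24 = 11664; M2M3 = 27·24·2 = 1296; M3M4 = 24·2·18 = 864.
Length 3: M1..M3: k=1: 0+1296+18·27·2=2268; k=2: 11664+0+18·24·2=12528 → min 2268 | M2..M4: k=2: 0+864+27·24·18=12528; k=3: 1296+0+27·2·18=2268 → min 2268.
Top-level splits: k=1: (M1..M1)·(M2..M4) → 0+2268+18·27·18 = 11016; k=2: (M1..M2)·(M3..M4) → 11664+864+18·24·18 = 20304; k=3: (M1..M3)·(M4..M4) → 2268+0+18·2·18 = 2916.
Best split is after M3, i.e. k = 3.

3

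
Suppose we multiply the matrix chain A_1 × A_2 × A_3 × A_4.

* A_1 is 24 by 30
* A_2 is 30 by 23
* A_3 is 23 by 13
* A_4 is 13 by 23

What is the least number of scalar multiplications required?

Adjacent pairs: A_1A_2 = 24·30·23 = 16560; A_2A_3 = 30·23·13 = 8970; A_3A_4 = 23·13·23 = 6877.
Length 3: A_1..A_3: k=1: 0+8970+24·30·13=18330; k=2: 16560+0+24·23·13=23736 → min 18330 | A_2..A_4: k=2: 0+6877+30·23·23=22747; k=3: 8970+0+30·13·23=17940 → min 17940.
Length 4: A_1..A_4: k=1: 0+17940+24·30·23=34500; k=2: 16560+6877+24·23·23=36133; k=3: 18330+0+24·13·23=25506 → min 25506.
Optimal order: ((A_1 × (A_2 × A_3)) × A_4) with cost 25506.

25506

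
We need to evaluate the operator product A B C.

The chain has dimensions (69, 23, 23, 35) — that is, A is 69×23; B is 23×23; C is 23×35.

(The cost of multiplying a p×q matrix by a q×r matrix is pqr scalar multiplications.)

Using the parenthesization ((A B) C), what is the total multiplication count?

92046

(A B): 69×23 by 23×23 → 69×23, cost 69·23·23 = 36501
((A B) C): 69×23 by 23×35 → 69×35, cost 69·23·35 = 55545; cumulative 92046
Total: 92046 scalar multiplications.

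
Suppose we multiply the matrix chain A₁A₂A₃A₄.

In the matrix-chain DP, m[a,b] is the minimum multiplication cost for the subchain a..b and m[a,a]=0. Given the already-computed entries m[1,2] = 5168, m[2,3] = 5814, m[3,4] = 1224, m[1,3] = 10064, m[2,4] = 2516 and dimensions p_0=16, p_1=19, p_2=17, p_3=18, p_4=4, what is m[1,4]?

3732

m[1,4] = min over k∈[1,3] of m[1,k]+m[k+1,4]+p_{0}·p_k·p_{4}.
k=1: 0 + 2516 + 16·19·4 = 3732; k=2: 5168 + 1224 + 16·17·4 = 7480; k=3: 10064 + 0 + 16·18·4 = 11216.
Minimum: 3732 at k=1.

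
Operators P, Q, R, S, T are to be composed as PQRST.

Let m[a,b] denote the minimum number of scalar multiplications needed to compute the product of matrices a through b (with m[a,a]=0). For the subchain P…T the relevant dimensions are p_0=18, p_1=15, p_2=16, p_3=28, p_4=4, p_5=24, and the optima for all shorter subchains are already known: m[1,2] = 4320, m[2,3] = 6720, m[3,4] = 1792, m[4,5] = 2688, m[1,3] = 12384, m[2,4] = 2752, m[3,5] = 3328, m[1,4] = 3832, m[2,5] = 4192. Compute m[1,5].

m[1,5] = min over k∈[1,4] of m[1,k]+m[k+1,5]+p_{0}·p_k·p_{5}.
k=1: 0 + 4192 + 18·15·24 = 10672; k=2: 4320 + 3328 + 18·16·24 = 14560; k=3: 12384 + 2688 + 18·28·24 = 27168; k=4: 3832 + 0 + 18·4·24 = 5560.
Minimum: 5560 at k=4.

5560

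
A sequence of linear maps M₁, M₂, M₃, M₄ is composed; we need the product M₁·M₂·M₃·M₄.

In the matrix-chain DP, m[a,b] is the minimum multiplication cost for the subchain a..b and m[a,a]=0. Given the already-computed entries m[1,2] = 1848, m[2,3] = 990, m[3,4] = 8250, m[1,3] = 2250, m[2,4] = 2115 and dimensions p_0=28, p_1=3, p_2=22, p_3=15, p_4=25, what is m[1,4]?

4215

m[1,4] = min over k∈[1,3] of m[1,k]+m[k+1,4]+p_{0}·p_k·p_{4}.
k=1: 0 + 2115 + 28·3·25 = 4215; k=2: 1848 + 8250 + 28·22·25 = 25498; k=3: 2250 + 0 + 28·15·25 = 12750.
Minimum: 4215 at k=1.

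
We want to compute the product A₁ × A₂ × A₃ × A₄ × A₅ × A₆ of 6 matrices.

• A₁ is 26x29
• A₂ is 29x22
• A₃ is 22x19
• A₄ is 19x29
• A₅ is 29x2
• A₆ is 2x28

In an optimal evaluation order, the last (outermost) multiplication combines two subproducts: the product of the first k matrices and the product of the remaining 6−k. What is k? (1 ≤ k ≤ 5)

Adjacent pairs: A₁A₂ = 26·29·22 = 16588; A₂A₃ = 29·22·19 = 12122; A₃A₄ = 22·19·29 = 12122; A₄A₅ = 19·29·2 = 1102; A₅A₆ = 29·2·28 = 1624.
Length 3: A₁..A₃: k=1: 0+12122+26·29·19=26448; k=2: 16588+0+26·22·19=27456 → min 26448 | A₂..A₄: k=2: 0+12122+29·22·29=30624; k=3: 12122+0+29·19·29=28101 → min 28101 | A₃..A₅: k=3: 0+1102+22·19·2=1938; k=4: 12122+0+22·29·2=13398 → min 1938 | A₄..A₆: k=4: 0+1624+19·29·28=17052; k=5: 1102+0+19·2·28=2166 → min 2166.
Length 4: A₁..A₄: k=1: 0+28101+26·29·29=49967; k=2: 16588+12122+26·22·29=45298; k=3: 26448+0+26·19·29=40774 → min 40774 | A₂..A₅: k=2: 0+1938+29·22·2=3214; k=3: 12122+1102+29·19·2=14326; k=4: 28101+0+29·29·2=29783 → min 3214 | A₃..A₆: k=3: 0+2166+22·19·28=13870; k=4: 12122+1624+22·29·28=31610; k=5: 1938+0+22·2·28=3170 → min 3170.
Length 5: A₁..A₅: k=1: 0+3214+26·29·2=4722; k=2: 16588+1938+26·22·2=19670; k=3: 26448+1102+26·19·2=28538; k=4: 40774+0+26·29·2=42282 → min 4722 | A₂..A₆: k=2: 0+3170+29·22·28=21034; k=3: 12122+2166+29·19·28=29716; k=4: 28101+1624+29·29·28=53273; k=5: 3214+0+29·2·28=4838 → min 4838.
Top-level splits: k=1: (A₁..A₁)·(A₂..A₆) → 0+4838+26·29·28 = 25950; k=2: (A₁..A₂)·(A₃..A₆) → 16588+3170+26·22·28 = 35774; k=3: (A₁..A₃)·(A₄..A₆) → 26448+2166+26·19·28 = 42446; k=4: (A₁..A₄)·(A₅..A₆) → 40774+1624+26·29·28 = 63510; k=5: (A₁..A₅)·(A₆..A₆) → 4722+0+26·2·28 = 6178.
Best split is after A₅, i.e. k = 5.

5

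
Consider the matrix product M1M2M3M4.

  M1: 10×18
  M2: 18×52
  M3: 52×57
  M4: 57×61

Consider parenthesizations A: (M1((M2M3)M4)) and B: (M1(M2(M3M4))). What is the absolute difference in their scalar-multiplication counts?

Order A = (M1((M2M3)M4)): (M2M3): 18×52 by 52×57 → 18×57, cost 18·52·57 = 53352; ((M2M3)M4): 18×57 by 57×61 → 18×61, cost 18·57·61 = 62586; cumulative 115938; (M1((M2M3)M4)): 10×18 by 18×61 → 10×61, cost 10·18·61 = 10980; cumulative 126918. Total 126918.
Order B = (M1(M2(M3M4))): (M3M4): 52×57 by 57×61 → 52×61, cost 52·57·61 = 180804; (M2(M3M4)): 18×52 by 52×61 → 18×61, cost 18·52·61 = 57096; cumulative 237900; (M1(M2(M3M4))): 10×18 by 18×61 → 10×61, cost 10·18·61 = 10980; cumulative 248880. Total 248880.
Difference: |126918 − 248880| = 121962.

121962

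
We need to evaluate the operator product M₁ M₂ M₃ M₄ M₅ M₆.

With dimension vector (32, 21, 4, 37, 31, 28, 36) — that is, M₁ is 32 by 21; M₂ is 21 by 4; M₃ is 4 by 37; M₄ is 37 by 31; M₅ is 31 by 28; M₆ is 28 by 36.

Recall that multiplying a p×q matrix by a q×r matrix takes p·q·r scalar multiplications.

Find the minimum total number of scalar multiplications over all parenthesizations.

Adjacent pairs: M₁M₂ = 32·21·4 = 2688; M₂M₃ = 21·4·37 = 3108; M₃M₄ = 4·37·31 = 4588; M₄M₅ = 37·31·28 = 32116; M₅M₆ = 31·28·36 = 31248.
Length 3: M₁..M₃: k=1: 0+3108+32·21·37=27972; k=2: 2688+0+32·4·37=7424 → min 7424 | M₂..M₄: k=2: 0+4588+21·4·31=7192; k=3: 3108+0+21·37·31=27195 → min 7192 | M₃..M₅: k=3: 0+32116+4·37·28=36260; k=4: 4588+0+4·31·28=8060 → min 8060 | M₄..M₆: k=4: 0+31248+37·31·36=72540; k=5: 32116+0+37·28·36=69412 → min 69412.
Length 4: M₁..M₄: k=1: 0+7192+32·21·31=28024; k=2: 2688+4588+32·4·31=11244; k=3: 7424+0+32·37·31=44128 → min 11244 | M₂..M₅: k=2: 0+8060+21·4·28=10412; k=3: 3108+32116+21·37·28=56980; k=4: 7192+0+21·31·28=25420 → min 10412 | M₃..M₆: k=3: 0+69412+4·37·36=74740; k=4: 4588+31248+4·31·36=40300; k=5: 8060+0+4·28·36=12092 → min 12092.
Length 5: M₁..M₅: k=1: 0+10412+32·21·28=29228; k=2: 2688+8060+32·4·28=14332; k=3: 7424+32116+32·37·28=72692; k=4: 11244+0+32·31·28=39020 → min 14332 | M₂..M₆: k=2: 0+12092+21·4·36=15116; k=3: 3108+69412+21·37·36=100492; k=4: 7192+31248+21·31·36=61876; k=5: 10412+0+21·28·36=31580 → min 15116.
Length 6: M₁..M₆: k=1: 0+15116+32·21·36=39308; k=2: 2688+12092+32·4·36=19388; k=3: 7424+69412+32·37·36=119460; k=4: 11244+31248+32·31·36=78204; k=5: 14332+0+32·28·36=46588 → min 19388.
Optimal order: ((M₁ M₂) (((M₃ M₄) M₅) M₆)) with cost 19388.

19388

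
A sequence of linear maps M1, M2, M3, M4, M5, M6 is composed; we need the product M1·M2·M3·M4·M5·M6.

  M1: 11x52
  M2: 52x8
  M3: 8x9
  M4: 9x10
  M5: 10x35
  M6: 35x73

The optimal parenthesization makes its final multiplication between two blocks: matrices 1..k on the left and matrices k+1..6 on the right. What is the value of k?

2

Adjacent pairs: M1M2 = 11·52·8 = 4576; M2M3 = 52·8·9 = 3744; M3M4 = 8·9·10 = 720; M4M5 = 9·10·35 = 3150; M5M6 = 10·35·73 = 25550.
Length 3: M1..M3: k=1: 0+3744+11·52·9=8892; k=2: 4576+0+11·8·9=5368 → min 5368 | M2..M4: k=2: 0+720+52·8·10=4880; k=3: 3744+0+52·9·10=8424 → min 4880 | M3..M5: k=3: 0+3150+8·9·35=5670; k=4: 720+0+8·10·35=3520 → min 3520 | M4..M6: k=4: 0+25550+9·10·73=32120; k=5: 3150+0+9·35·73=26145 → min 26145.
Length 4: M1..M4: k=1: 0+4880+11·52·10=10600; k=2: 4576+720+11·8·10=6176; k=3: 5368+0+11·9·10=6358 → min 6176 | M2..M5: k=2: 0+3520+52·8·35=18080; k=3: 3744+3150+52·9·35=23274; k=4: 4880+0+52·10·35=23080 → min 18080 | M3..M6: k=3: 0+26145+8·9·73=31401; k=4: 720+25550+8·10·73=32110; k=5: 3520+0+8·35·73=23960 → min 23960.
Length 5: M1..M5: k=1: 0+18080+11·52·35=38100; k=2: 4576+3520+11·8·35=11176; k=3: 5368+3150+11·9·35=11983; k=4: 6176+0+11·10·35=10026 → min 10026 | M2..M6: k=2: 0+23960+52·8·73=54328; k=3: 3744+26145+52·9·73=64053; k=4: 4880+25550+52·10·73=68390; k=5: 18080+0+52·35·73=150940 → min 54328.
Top-level splits: k=1: (M1..M1)·(M2..M6) → 0+54328+11·52·73 = 96084; k=2: (M1..M2)·(M3..M6) → 4576+23960+11·8·73 = 34960; k=3: (M1..M3)·(M4..M6) → 5368+26145+11·9·73 = 38740; k=4: (M1..M4)·(M5..M6) → 6176+25550+11·10·73 = 39756; k=5: (M1..M5)·(M6..M6) → 10026+0+11·35·73 = 38131.
Best split is after M2, i.e. k = 2.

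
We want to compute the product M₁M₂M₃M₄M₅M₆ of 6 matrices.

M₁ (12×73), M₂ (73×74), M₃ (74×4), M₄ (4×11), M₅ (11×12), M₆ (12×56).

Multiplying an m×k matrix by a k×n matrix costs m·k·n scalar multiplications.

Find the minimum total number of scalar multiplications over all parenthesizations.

31016

Adjacent pairs: M₁M₂ = 12·73·74 = 64824; M₂M₃ = 73·74·4 = 21608; M₃M₄ = 74·4·11 = 3256; M₄M₅ = 4·11·12 = 528; M₅M₆ = 11·12·56 = 7392.
Length 3: M₁..M₃: k=1: 0+21608+12·73·4=25112; k=2: 64824+0+12·74·4=68376 → min 25112 | M₂..M₄: k=2: 0+3256+73·74·11=62678; k=3: 21608+0+73·4·11=24820 → min 24820 | M₃..M₅: k=3: 0+528+74·4·12=4080; k=4: 3256+0+74·11·12=13024 → min 4080 | M₄..M₆: k=4: 0+7392+4·11·56=9856; k=5: 528+0+4·12·56=3216 → min 3216.
Length 4: M₁..M₄: k=1: 0+24820+12·73·11=34456; k=2: 64824+3256+12·74·11=77848; k=3: 25112+0+12·4·11=25640 → min 25640 | M₂..M₅: k=2: 0+4080+73·74·12=68904; k=3: 21608+528+73·4·12=25640; k=4: 24820+0+73·11·12=34456 → min 25640 | M₃..M₆: k=3: 0+3216+74·4·56=19792; k=4: 3256+7392+74·11·56=56232; k=5: 4080+0+74·12·56=53808 → min 19792.
Length 5: M₁..M₅: k=1: 0+25640+12·73·12=36152; k=2: 64824+4080+12·74·12=79560; k=3: 25112+528+12·4·12=26216; k=4: 25640+0+12·11·12=27224 → min 26216 | M₂..M₆: k=2: 0+19792+73·74·56=322304; k=3: 21608+3216+73·4·56=41176; k=4: 24820+7392+73·11·56=77180; k=5: 25640+0+73·12·56=74696 → min 41176.
Length 6: M₁..M₆: k=1: 0+41176+12·73·56=90232; k=2: 64824+19792+12·74·56=134344; k=3: 25112+3216+12·4·56=31016; k=4: 25640+7392+12·11·56=40424; k=5: 26216+0+12·12·56=34280 → min 31016.
Optimal order: ((M₁(M₂M₃))((M₄M₅)M₆)) with cost 31016.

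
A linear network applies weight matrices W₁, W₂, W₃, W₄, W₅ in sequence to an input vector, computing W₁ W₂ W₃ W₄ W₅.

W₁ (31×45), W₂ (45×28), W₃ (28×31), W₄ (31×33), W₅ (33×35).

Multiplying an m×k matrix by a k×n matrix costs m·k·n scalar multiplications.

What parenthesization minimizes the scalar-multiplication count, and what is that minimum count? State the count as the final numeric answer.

130424

Adjacent pairs: W₁W₂ = 31·45·28 = 39060; W₂W₃ = 45·28·31 = 39060; W₃W₄ = 28·31·33 = 28644; W₄W₅ = 31·33·35 = 35805.
Length 3: W₁..W₃: k=1: 0+39060+31·45·31=82305; k=2: 39060+0+31·28·31=65968 → min 65968 | W₂..W₄: k=2: 0+28644+45·28·33=70224; k=3: 39060+0+45·31·33=85095 → min 70224 | W₃..W₅: k=3: 0+35805+28·31·35=66185; k=4: 28644+0+28·33·35=60984 → min 60984.
Length 4: W₁..W₄: k=1: 0+70224+31·45·33=116259; k=2: 39060+28644+31·28·33=96348; k=3: 65968+0+31·31·33=97681 → min 96348 | W₂..W₅: k=2: 0+60984+45·28·35=105084; k=3: 39060+35805+45·31·35=123690; k=4: 70224+0+45·33·35=122199 → min 105084.
Length 5: W₁..W₅: k=1: 0+105084+31·45·35=153909; k=2: 39060+60984+31·28·35=130424; k=3: 65968+35805+31·31·35=135408; k=4: 96348+0+31·33·35=132153 → min 130424.
Optimal parenthesization: ((W₁ W₂) ((W₃ W₄) W₅)) with cost 130424.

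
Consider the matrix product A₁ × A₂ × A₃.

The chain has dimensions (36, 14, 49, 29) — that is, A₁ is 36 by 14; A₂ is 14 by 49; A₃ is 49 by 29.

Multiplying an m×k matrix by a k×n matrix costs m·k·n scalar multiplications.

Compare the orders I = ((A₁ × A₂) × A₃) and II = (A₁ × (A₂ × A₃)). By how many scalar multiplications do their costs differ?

Order I = ((A₁ × A₂) × A₃): (A₁ × A₂): 36×14 by 14×49 → 36×49, cost 36·14·49 = 24696; ((A₁ × A₂) × A₃): 36×49 by 49×29 → 36×29, cost 36·49·29 = 51156; cumulative 75852. Total 75852.
Order II = (A₁ × (A₂ × A₃)): (A₂ × A₃): 14×49 by 49×29 → 14×29, cost 14·49·29 = 19894; (A₁ × (A₂ × A₃)): 36×14 by 14×29 → 36×29, cost 36·14·29 = 14616; cumulative 34510. Total 34510.
Difference: |75852 − 34510| = 41342.

41342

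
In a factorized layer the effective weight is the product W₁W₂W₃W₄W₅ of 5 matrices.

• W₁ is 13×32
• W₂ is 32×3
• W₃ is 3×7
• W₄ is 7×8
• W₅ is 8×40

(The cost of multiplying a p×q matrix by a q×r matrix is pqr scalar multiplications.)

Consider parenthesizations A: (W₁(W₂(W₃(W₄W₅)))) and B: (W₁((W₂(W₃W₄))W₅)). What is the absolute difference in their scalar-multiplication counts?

Order A = (W₁(W₂(W₃(W₄W₅)))): (W₄W₅): 7×8 by 8×40 → 7×40, cost 7·8·40 = 2240; (W₃(W₄W₅)): 3×7 by 7×40 → 3×40, cost 3·7·40 = 840; cumulative 3080; (W₂(W₃(W₄W₅))): 32×3 by 3×40 → 32×40, cost 32·3·40 = 3840; cumulative 6920; (W₁(W₂(W₃(W₄W₅)))): 13×32 by 32×40 → 13×40, cost 13·32·40 = 16640; cumulative 23560. Total 23560.
Order B = (W₁((W₂(W₃W₄))W₅)): (W₃W₄): 3×7 by 7×8 → 3×8, cost 3·7·8 = 168; (W₂(W₃W₄)): 32×3 by 3×8 → 32×8, cost 32·3·8 = 768; cumulative 936; ((W₂(W₃W₄))W₅): 32×8 by 8×40 → 32×40, cost 32·8·40 = 10240; cumulative 11176; (W₁((W₂(W₃W₄))W₅)): 13×32 by 32×40 → 13×40, cost 13·32·40 = 16640; cumulative 27816. Total 27816.
Difference: |23560 − 27816| = 4256.

4256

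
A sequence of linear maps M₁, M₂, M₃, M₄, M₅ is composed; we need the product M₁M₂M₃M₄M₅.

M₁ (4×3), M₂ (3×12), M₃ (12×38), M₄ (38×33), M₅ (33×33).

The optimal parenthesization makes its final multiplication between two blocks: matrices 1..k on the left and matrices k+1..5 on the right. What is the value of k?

1

Adjacent pairs: M₁M₂ = 4·3·12 = 144; M₂M₃ = 3·12·38 = 1368; M₃M₄ = 12·38·33 = 15048; M₄M₅ = 38·33·33 = 41382.
Length 3: M₁..M₃: k=1: 0+1368+4·3·38=1824; k=2: 144+0+4·12·38=1968 → min 1824 | M₂..M₄: k=2: 0+15048+3·12·33=16236; k=3: 1368+0+3·38·33=5130 → min 5130 | M₃..M₅: k=3: 0+41382+12·38·33=56430; k=4: 15048+0+12·33·33=28116 → min 28116.
Length 4: M₁..M₄: k=1: 0+5130+4·3·33=5526; k=2: 144+15048+4·12·33=16776; k=3: 1824+0+4·38·33=6840 → min 5526 | M₂..M₅: k=2: 0+28116+3·12·33=29304; k=3: 1368+41382+3·38·33=46512; k=4: 5130+0+3·33·33=8397 → min 8397.
Top-level splits: k=1: (M₁..M₁)·(M₂..M₅) → 0+8397+4·3·33 = 8793; k=2: (M₁..M₂)·(M₃..M₅) → 144+28116+4·12·33 = 29844; k=3: (M₁..M₃)·(M₄..M₅) → 1824+41382+4·38·33 = 48222; k=4: (M₁..M₄)·(M₅..M₅) → 5526+0+4·33·33 = 9882.
Best split is after M₁, i.e. k = 1.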